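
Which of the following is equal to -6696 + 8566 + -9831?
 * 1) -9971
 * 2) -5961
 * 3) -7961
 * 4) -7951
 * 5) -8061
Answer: 3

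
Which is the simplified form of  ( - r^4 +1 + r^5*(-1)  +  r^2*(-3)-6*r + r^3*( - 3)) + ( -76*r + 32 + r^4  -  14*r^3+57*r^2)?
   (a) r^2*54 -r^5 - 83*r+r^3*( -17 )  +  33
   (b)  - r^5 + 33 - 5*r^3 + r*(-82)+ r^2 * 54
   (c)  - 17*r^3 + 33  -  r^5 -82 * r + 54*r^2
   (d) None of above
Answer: c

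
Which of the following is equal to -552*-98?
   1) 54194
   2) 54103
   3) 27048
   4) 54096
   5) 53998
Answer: 4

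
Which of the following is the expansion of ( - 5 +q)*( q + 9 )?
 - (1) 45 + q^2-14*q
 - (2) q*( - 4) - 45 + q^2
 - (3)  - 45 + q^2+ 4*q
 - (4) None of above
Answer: 3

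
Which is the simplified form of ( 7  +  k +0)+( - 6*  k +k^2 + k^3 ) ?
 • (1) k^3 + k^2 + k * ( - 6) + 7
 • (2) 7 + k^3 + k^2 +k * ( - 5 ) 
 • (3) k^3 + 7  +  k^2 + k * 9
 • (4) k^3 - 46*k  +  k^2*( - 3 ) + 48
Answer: 2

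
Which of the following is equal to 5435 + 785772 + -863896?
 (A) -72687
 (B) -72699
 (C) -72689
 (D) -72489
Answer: C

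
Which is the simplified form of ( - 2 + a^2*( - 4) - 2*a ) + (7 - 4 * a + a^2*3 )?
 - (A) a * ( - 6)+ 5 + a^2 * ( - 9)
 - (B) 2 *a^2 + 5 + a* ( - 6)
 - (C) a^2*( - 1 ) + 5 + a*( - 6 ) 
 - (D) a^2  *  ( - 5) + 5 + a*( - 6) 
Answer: C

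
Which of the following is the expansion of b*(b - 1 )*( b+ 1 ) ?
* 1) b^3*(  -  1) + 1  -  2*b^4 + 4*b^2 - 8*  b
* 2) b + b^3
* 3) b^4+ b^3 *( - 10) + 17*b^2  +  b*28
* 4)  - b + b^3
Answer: 4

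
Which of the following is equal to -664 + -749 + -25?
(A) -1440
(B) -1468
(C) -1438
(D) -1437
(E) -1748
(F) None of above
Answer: C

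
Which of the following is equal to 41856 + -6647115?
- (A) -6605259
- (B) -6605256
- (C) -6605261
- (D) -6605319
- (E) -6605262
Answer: A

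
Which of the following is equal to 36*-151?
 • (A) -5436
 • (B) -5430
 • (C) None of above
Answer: A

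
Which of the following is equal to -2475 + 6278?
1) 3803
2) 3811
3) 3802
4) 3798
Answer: 1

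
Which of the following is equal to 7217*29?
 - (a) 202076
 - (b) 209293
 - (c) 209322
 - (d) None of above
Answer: b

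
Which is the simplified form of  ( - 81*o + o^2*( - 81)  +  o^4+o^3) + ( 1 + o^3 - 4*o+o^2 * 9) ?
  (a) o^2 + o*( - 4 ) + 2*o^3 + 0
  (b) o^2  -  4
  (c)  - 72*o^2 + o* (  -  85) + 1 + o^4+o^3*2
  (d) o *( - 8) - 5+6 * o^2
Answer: c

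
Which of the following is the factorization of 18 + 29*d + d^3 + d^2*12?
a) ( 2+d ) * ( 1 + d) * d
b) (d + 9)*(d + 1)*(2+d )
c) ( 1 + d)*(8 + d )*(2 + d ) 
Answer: b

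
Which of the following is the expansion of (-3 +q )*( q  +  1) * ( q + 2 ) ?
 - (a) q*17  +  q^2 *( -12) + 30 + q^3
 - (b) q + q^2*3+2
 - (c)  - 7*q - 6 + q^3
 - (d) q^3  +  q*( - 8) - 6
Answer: c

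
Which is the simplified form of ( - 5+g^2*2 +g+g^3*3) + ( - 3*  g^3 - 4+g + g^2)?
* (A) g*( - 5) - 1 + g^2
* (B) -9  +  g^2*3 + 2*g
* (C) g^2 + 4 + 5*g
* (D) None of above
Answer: B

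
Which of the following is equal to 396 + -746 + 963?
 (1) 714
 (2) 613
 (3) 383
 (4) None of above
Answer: 2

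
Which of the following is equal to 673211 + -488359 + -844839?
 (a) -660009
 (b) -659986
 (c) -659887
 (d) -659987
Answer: d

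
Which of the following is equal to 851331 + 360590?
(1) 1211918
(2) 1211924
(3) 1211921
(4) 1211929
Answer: 3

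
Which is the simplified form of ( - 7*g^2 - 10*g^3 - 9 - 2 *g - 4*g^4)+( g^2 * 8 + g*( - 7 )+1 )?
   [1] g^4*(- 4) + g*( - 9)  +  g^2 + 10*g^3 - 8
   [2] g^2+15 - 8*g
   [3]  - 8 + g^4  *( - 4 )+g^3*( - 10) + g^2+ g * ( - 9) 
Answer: 3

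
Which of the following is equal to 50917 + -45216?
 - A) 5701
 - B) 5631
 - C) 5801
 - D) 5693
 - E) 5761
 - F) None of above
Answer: A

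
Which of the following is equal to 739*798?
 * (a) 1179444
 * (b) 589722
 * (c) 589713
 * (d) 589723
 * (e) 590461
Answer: b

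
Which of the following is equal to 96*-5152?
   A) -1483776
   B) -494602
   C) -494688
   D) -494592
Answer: D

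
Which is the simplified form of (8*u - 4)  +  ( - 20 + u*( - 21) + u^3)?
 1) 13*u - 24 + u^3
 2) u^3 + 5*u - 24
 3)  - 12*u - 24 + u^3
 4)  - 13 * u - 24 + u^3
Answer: 4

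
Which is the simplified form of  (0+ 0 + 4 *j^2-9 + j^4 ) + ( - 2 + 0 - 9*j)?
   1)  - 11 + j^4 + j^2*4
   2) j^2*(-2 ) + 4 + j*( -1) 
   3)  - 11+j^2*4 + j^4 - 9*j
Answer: 3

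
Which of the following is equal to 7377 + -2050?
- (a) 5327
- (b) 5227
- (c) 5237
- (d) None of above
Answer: a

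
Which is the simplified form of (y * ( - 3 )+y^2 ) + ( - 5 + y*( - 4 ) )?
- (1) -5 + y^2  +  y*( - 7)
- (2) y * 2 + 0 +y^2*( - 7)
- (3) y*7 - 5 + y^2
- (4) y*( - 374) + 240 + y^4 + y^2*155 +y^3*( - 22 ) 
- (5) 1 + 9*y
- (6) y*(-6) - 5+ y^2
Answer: 1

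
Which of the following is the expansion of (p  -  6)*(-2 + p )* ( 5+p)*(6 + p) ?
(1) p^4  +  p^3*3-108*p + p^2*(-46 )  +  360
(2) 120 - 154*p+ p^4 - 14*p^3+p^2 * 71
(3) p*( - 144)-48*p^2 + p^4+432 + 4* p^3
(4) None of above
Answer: 1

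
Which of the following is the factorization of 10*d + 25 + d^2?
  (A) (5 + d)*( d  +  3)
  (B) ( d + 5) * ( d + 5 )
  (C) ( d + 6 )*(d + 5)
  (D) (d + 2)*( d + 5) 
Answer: B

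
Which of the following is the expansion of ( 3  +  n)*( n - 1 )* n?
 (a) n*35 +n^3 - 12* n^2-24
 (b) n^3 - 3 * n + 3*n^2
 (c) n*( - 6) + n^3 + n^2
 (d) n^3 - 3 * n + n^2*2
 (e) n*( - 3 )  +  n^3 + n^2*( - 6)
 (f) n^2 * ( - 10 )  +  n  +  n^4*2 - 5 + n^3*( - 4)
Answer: d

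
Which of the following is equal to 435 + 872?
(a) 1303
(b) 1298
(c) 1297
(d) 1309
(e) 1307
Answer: e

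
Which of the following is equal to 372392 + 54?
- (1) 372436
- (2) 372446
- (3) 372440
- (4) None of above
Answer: 2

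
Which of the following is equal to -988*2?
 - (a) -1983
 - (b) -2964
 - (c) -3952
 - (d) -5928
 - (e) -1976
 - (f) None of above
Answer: e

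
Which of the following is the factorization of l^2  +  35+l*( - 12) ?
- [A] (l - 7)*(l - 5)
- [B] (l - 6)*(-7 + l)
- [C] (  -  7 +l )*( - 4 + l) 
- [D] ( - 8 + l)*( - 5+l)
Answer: A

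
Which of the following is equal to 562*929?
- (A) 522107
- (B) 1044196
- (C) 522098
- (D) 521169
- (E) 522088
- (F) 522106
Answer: C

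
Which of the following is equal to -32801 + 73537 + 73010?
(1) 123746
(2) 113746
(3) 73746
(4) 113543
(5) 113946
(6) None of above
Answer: 2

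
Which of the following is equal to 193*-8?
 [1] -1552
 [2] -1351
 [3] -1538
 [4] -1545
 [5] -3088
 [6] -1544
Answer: 6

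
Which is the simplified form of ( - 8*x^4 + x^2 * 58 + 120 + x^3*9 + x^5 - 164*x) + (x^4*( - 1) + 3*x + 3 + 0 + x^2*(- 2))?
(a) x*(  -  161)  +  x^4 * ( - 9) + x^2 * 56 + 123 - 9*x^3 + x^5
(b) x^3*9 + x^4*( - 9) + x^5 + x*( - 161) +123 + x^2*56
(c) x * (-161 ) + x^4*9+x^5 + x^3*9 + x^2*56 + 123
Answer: b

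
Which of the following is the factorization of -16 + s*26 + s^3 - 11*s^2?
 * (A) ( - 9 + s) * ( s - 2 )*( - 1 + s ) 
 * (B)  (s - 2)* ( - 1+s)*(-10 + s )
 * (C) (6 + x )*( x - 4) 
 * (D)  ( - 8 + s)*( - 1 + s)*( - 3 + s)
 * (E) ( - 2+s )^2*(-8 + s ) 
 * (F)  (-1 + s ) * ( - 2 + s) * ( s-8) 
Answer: F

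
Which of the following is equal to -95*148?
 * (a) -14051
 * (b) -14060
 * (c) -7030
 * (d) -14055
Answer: b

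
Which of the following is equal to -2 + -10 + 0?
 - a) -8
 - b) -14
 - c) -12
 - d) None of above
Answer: c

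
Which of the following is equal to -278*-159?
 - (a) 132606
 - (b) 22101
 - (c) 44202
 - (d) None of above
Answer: c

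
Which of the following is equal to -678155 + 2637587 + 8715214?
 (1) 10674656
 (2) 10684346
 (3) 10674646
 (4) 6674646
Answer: 3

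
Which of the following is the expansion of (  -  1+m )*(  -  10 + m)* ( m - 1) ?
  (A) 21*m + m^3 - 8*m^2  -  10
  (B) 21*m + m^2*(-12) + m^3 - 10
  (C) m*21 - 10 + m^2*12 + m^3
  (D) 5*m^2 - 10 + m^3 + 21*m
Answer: B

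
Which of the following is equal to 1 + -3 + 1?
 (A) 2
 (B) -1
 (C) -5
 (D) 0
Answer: B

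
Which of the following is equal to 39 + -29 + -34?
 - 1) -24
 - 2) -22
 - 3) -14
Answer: 1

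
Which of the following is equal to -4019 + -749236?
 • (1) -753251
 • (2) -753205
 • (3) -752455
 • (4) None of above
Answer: 4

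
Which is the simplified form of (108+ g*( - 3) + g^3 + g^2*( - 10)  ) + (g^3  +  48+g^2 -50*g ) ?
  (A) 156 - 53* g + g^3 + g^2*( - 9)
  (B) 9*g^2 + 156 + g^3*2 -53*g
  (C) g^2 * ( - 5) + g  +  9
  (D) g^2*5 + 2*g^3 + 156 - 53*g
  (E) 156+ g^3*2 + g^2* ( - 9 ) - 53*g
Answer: E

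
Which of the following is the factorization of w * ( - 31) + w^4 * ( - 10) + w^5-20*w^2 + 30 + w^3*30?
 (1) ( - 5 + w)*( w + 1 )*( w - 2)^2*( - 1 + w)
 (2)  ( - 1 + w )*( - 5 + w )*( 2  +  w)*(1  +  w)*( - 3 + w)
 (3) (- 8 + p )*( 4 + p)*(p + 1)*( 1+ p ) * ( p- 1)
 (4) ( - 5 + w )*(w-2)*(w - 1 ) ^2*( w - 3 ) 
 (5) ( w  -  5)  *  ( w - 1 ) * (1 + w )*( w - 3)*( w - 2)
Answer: 5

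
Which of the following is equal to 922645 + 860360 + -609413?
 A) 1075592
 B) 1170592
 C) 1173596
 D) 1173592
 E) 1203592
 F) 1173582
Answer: D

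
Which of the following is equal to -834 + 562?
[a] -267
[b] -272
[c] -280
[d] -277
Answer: b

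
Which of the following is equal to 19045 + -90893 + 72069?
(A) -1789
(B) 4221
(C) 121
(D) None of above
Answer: D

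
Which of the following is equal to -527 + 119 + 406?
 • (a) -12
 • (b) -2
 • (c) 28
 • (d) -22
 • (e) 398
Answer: b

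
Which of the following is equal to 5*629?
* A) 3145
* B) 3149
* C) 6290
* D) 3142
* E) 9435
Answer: A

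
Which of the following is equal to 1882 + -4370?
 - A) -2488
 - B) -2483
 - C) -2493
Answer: A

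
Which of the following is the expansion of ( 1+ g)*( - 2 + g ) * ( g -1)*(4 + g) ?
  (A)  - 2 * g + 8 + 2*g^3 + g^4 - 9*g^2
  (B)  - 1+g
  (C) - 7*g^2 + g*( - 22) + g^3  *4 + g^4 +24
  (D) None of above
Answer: A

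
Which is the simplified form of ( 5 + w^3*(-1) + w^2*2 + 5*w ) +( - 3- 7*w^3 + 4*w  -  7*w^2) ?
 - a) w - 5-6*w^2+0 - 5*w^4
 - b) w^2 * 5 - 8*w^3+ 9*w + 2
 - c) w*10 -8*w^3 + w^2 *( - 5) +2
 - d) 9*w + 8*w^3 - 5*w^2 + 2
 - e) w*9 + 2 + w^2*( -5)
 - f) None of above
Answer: f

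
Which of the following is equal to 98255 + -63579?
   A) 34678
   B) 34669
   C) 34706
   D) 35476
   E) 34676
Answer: E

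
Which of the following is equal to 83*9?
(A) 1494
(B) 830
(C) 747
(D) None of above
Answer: C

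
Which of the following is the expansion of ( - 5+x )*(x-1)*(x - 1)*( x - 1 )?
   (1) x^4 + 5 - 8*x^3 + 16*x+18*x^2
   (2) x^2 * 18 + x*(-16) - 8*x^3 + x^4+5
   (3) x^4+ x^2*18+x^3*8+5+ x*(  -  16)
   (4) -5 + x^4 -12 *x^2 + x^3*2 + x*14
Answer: 2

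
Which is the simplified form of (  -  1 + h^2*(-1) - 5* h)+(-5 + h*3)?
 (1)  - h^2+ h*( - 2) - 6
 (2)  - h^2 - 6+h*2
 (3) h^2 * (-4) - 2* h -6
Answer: 1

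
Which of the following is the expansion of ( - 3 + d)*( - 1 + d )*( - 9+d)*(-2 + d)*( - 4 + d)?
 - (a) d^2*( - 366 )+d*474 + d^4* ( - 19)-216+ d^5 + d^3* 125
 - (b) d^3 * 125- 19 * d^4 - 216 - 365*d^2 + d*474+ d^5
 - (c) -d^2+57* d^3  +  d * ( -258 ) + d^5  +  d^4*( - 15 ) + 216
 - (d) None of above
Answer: b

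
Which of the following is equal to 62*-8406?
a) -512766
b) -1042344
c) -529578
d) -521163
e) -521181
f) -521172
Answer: f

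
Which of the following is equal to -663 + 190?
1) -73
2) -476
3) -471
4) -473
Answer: 4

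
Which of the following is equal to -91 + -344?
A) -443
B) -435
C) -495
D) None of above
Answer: B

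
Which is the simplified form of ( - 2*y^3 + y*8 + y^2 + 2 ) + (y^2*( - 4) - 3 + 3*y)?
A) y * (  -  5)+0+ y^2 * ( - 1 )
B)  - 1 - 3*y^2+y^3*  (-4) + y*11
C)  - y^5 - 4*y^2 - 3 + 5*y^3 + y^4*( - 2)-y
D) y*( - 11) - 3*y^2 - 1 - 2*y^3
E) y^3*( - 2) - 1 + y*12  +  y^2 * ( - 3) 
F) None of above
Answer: F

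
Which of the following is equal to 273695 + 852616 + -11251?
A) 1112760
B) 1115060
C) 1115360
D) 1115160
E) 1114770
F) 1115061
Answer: B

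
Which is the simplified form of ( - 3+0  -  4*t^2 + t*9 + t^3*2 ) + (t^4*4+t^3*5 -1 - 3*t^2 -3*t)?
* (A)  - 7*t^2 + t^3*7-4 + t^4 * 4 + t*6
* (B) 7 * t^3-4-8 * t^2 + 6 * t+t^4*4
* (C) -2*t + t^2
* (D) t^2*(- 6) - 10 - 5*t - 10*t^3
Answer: A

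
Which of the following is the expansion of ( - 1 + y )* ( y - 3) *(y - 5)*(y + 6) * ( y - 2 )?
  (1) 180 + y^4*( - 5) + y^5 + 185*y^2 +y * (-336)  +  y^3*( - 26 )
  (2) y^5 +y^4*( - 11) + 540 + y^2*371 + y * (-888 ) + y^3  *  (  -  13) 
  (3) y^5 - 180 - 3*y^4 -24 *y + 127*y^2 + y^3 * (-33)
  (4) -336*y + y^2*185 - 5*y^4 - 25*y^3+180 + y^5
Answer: 4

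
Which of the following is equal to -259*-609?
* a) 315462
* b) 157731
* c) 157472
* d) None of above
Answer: b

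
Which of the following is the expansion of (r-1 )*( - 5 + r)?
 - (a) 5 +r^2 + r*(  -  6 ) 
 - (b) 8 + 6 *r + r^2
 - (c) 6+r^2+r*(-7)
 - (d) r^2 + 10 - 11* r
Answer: a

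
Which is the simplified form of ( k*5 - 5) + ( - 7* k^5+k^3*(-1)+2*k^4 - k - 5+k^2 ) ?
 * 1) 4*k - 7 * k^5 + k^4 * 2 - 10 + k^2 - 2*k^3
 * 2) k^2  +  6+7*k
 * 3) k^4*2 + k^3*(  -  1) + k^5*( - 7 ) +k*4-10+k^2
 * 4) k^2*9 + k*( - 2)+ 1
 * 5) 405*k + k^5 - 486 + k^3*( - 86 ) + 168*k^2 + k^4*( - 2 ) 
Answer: 3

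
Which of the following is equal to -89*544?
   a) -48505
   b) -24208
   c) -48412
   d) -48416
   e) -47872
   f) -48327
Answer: d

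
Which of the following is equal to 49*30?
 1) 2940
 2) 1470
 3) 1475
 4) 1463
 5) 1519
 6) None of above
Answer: 2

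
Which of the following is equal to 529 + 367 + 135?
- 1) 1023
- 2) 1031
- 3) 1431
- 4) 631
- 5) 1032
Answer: 2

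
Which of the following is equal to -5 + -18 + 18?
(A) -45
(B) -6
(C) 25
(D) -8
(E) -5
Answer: E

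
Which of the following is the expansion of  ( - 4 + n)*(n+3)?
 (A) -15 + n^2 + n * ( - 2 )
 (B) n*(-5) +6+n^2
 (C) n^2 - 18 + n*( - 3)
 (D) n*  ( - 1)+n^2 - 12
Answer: D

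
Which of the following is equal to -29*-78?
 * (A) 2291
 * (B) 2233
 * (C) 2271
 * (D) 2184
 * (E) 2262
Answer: E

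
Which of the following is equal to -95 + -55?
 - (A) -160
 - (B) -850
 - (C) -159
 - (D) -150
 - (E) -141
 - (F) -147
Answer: D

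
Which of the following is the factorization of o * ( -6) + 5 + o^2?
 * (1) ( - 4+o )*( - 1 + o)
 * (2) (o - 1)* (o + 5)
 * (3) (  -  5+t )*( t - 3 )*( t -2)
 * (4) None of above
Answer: 4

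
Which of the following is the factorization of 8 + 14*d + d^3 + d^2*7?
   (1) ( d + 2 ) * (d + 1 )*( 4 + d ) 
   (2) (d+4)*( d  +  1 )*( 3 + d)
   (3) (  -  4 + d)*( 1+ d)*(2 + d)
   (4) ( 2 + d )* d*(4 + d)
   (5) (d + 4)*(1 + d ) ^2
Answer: 1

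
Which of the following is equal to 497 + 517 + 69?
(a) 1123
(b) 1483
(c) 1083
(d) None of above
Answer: c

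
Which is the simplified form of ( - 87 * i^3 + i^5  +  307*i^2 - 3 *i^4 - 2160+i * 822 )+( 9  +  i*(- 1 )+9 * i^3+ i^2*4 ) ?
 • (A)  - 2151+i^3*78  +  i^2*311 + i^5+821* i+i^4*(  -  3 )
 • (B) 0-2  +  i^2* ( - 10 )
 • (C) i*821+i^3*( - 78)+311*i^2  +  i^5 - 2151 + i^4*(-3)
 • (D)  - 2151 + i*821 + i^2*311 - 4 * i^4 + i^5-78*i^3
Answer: C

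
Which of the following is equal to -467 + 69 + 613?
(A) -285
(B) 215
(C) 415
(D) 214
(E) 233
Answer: B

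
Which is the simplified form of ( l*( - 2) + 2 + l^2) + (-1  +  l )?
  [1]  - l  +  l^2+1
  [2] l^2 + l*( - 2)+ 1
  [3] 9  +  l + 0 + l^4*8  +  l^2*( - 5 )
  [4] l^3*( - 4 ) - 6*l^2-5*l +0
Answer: 1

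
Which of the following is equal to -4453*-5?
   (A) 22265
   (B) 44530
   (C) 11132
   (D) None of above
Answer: A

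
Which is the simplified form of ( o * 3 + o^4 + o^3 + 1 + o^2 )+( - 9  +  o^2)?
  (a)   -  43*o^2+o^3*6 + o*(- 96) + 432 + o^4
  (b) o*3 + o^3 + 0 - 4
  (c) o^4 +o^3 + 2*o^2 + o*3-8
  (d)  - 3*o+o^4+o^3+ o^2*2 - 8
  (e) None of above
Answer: c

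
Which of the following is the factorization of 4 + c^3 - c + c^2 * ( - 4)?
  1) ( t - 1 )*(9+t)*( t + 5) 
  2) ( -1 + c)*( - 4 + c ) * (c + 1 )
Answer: 2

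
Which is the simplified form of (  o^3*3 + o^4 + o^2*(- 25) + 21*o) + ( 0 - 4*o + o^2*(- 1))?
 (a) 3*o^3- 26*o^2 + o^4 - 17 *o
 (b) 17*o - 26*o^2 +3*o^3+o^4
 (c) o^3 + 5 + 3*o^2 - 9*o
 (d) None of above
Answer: b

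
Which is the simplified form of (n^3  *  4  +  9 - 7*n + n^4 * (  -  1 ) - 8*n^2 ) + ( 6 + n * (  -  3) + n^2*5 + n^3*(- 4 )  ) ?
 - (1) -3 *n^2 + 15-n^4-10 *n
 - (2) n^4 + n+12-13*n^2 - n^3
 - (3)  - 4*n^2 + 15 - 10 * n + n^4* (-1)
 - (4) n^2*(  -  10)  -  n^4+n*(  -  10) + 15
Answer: 1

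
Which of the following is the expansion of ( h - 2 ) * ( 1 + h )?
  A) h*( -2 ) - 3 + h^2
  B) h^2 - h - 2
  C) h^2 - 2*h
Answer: B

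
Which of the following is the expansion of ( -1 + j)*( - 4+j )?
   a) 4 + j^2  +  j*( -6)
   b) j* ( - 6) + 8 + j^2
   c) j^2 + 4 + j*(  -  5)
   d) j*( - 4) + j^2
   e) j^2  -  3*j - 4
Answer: c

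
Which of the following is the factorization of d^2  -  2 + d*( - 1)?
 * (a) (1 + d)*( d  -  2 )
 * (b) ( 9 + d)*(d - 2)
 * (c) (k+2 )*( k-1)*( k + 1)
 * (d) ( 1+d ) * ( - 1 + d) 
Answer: a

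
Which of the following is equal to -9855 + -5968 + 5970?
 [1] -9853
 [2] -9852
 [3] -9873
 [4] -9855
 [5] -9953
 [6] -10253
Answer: 1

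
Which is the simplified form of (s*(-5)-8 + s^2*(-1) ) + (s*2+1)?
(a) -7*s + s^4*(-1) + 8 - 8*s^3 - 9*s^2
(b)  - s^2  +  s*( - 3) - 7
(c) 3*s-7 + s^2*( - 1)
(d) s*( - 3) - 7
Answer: b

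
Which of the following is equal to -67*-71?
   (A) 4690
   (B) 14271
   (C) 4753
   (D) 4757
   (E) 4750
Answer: D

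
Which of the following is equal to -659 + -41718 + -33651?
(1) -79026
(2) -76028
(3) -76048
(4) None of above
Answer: 2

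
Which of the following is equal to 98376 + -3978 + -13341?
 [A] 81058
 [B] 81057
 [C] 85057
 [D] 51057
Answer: B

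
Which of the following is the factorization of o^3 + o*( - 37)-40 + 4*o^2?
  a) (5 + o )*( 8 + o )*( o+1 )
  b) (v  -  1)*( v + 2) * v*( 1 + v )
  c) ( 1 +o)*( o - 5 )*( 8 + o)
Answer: c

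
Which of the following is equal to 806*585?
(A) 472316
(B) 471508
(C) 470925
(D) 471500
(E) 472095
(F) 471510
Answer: F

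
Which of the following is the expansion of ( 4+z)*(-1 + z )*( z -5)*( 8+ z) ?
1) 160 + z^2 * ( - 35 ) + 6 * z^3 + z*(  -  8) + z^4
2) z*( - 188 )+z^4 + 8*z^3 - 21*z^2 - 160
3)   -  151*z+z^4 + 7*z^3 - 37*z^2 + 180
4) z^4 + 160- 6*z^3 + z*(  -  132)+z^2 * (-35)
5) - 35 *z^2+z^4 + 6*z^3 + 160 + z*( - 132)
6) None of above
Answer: 5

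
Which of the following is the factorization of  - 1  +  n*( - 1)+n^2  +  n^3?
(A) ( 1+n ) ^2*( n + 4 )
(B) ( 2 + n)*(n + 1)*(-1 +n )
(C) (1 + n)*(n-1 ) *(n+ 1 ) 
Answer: C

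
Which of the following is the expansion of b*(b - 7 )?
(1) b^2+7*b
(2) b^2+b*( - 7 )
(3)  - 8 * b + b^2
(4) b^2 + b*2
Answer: 2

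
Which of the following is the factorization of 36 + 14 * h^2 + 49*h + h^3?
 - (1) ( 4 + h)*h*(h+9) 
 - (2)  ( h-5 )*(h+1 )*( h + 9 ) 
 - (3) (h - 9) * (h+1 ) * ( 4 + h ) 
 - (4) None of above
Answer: 4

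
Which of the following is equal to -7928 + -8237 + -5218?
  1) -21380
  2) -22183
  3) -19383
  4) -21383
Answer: 4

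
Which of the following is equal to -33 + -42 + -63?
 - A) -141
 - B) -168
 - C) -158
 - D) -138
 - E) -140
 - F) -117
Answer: D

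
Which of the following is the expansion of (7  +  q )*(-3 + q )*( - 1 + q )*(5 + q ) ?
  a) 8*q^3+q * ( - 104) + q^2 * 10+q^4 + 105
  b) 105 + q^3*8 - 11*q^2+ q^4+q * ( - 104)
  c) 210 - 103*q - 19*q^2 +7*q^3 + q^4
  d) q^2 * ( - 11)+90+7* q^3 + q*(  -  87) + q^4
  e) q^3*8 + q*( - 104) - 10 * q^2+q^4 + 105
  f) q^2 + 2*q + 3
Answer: e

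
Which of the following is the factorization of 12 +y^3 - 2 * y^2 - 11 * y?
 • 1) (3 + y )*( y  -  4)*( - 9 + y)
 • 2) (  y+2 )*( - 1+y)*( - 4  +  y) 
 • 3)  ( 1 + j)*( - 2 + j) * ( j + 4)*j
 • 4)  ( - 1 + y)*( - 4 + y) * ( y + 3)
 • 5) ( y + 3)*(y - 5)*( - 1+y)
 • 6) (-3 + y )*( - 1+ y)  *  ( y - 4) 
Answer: 4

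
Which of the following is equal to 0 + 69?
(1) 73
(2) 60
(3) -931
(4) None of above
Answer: 4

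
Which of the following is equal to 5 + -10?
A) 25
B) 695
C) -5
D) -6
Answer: C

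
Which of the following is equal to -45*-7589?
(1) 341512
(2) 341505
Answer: 2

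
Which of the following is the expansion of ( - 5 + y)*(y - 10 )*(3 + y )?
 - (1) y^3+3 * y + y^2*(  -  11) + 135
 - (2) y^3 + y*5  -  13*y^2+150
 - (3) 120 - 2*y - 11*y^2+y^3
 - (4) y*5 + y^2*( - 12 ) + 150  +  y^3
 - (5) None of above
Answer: 4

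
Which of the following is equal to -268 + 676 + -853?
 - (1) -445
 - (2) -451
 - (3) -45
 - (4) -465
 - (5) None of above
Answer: 1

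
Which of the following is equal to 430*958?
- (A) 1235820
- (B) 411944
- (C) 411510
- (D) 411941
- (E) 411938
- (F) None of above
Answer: F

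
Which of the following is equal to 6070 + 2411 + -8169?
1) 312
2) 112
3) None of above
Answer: 1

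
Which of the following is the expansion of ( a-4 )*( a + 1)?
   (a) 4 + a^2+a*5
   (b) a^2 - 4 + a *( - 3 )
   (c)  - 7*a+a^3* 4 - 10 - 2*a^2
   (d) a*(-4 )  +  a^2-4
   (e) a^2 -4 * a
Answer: b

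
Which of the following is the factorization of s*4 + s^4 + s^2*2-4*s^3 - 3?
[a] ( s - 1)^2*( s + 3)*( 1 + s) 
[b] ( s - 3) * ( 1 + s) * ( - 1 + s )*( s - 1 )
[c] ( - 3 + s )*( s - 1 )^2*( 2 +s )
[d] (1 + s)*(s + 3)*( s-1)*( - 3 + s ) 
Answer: b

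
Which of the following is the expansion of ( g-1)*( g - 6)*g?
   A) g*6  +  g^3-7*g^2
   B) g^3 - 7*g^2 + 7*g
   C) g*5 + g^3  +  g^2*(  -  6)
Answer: A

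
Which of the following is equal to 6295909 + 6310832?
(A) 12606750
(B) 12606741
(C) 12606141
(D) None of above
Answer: B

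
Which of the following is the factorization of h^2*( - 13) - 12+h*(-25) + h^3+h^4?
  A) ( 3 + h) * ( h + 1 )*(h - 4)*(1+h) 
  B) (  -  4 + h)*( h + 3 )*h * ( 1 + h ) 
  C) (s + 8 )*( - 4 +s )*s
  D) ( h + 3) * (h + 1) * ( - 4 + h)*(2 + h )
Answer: A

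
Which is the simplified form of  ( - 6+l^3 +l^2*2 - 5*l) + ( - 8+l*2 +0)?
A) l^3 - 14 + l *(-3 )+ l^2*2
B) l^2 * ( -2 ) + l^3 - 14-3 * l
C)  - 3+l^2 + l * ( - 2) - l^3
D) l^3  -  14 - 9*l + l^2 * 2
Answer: A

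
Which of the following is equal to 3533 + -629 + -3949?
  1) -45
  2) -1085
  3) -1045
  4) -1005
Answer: 3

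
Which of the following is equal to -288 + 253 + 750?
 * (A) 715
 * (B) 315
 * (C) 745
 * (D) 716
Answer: A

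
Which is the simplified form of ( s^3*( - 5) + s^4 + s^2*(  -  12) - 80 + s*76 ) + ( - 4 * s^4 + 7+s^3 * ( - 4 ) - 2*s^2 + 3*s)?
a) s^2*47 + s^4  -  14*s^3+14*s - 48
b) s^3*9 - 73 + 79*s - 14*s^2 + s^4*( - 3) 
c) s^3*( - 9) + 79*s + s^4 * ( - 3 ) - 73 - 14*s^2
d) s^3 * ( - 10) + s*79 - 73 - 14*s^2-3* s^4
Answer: c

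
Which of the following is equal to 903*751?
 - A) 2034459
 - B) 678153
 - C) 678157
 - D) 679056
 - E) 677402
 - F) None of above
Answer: B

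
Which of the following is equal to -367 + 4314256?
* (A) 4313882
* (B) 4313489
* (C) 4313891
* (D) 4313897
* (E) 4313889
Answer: E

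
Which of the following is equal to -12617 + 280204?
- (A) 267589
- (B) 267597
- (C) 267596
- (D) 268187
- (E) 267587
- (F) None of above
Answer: E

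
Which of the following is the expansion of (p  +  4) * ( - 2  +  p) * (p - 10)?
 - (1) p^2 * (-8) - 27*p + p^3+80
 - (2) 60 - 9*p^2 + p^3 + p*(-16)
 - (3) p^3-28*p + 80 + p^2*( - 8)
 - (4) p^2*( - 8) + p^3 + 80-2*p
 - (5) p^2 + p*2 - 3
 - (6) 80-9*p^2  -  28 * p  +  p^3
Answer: 3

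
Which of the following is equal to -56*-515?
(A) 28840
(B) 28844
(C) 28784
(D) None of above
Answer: A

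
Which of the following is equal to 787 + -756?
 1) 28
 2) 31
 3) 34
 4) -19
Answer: 2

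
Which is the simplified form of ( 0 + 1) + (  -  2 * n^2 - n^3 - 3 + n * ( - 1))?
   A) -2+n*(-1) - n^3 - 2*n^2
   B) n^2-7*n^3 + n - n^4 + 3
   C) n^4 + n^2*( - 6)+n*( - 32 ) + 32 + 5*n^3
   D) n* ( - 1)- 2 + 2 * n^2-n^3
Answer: A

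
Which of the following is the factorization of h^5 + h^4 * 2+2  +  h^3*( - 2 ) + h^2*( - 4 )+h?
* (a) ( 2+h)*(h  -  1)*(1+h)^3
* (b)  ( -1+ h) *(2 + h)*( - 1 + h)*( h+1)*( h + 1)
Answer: b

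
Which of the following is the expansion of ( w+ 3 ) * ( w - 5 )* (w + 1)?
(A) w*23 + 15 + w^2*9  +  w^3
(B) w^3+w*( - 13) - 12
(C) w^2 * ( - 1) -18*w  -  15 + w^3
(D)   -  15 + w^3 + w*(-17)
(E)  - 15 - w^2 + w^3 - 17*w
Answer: E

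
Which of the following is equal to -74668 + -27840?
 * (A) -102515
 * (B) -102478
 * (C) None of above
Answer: C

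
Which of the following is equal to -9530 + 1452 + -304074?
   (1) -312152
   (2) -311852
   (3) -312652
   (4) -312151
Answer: 1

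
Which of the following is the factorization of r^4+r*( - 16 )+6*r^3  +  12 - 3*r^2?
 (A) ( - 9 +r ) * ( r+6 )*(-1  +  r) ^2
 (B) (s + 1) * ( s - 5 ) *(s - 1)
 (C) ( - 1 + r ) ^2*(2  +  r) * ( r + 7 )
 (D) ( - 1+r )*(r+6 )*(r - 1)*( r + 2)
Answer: D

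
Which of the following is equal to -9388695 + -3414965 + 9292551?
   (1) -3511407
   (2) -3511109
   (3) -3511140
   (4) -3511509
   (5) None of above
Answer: 2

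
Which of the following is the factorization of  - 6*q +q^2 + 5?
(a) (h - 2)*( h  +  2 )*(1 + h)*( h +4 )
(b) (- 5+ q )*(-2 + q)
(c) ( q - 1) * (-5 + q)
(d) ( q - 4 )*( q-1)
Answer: c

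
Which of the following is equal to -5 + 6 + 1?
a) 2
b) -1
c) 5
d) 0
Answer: a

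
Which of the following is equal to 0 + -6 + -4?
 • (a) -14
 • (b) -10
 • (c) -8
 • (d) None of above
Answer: b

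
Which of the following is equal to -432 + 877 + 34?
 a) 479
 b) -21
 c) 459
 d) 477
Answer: a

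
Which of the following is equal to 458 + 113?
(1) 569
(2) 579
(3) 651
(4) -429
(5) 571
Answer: 5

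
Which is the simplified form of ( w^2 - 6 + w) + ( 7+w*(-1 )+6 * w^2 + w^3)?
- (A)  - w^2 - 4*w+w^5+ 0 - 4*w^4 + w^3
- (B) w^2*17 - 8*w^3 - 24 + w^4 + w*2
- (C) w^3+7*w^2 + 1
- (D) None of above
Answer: C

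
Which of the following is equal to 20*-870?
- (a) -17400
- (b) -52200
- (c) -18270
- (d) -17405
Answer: a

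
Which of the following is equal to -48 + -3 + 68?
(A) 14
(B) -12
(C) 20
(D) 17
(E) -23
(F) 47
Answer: D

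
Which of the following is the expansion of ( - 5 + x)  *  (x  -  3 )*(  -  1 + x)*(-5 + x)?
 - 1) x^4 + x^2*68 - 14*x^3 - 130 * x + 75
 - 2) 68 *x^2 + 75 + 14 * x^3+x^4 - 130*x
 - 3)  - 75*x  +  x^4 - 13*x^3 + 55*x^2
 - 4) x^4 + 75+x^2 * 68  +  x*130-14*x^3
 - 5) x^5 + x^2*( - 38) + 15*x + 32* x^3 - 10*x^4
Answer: 1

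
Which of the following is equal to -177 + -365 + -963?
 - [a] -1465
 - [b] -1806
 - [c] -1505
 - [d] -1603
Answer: c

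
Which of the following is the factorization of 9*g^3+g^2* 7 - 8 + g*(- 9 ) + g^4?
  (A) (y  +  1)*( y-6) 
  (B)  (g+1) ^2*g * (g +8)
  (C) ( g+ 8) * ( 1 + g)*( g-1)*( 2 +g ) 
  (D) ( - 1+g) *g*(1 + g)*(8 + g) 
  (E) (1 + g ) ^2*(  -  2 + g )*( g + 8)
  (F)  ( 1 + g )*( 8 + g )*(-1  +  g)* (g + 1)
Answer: F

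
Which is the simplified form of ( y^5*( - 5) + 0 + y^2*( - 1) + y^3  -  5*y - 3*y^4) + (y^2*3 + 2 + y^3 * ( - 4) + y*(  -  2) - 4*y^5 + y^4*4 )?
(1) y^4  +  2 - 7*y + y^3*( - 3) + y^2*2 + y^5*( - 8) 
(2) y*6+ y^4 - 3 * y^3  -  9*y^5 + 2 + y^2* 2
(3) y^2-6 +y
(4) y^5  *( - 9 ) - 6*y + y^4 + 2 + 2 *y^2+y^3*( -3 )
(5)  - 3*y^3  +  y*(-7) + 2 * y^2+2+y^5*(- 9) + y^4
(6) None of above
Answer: 5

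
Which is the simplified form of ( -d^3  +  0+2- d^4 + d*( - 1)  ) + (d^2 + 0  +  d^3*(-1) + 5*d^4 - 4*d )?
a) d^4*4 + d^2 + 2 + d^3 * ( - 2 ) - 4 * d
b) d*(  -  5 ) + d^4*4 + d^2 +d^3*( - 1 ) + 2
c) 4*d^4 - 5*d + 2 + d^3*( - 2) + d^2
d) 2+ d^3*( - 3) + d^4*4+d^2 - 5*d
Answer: c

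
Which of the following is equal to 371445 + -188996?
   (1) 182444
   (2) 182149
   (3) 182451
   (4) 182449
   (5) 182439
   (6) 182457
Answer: 4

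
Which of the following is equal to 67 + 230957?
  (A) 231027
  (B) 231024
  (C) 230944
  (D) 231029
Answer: B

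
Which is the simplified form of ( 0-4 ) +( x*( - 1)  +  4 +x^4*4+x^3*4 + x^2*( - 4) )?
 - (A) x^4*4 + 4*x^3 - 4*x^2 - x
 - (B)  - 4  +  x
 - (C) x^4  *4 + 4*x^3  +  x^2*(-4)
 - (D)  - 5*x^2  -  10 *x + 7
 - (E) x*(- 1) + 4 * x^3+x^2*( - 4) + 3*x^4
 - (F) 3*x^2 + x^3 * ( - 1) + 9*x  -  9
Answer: A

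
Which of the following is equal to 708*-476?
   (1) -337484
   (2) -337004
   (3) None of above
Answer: 3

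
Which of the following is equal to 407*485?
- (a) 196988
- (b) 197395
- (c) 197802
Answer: b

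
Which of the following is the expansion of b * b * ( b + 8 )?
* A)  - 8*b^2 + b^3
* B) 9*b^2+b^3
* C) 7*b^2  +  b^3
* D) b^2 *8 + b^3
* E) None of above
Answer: D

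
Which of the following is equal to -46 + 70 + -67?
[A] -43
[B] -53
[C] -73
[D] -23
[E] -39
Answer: A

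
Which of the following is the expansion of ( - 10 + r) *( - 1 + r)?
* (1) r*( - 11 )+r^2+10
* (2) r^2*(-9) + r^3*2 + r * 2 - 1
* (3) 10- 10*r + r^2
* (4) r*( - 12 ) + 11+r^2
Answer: 1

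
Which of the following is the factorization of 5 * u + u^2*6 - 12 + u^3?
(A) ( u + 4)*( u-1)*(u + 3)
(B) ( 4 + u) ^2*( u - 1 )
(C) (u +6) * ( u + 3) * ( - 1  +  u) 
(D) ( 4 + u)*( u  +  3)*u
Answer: A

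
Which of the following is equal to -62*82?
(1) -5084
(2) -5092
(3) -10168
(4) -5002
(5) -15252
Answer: 1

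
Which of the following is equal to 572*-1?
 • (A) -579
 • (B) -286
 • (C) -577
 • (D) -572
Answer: D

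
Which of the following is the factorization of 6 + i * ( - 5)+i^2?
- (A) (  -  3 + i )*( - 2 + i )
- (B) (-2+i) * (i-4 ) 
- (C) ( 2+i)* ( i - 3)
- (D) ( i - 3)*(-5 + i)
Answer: A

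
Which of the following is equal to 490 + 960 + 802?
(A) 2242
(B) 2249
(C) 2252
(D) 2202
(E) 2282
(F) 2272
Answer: C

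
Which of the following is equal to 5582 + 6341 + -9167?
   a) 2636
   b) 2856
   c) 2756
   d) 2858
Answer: c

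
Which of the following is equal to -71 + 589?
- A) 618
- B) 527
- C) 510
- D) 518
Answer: D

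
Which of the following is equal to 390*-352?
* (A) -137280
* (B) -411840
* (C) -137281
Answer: A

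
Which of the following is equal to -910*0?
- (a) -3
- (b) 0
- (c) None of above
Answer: b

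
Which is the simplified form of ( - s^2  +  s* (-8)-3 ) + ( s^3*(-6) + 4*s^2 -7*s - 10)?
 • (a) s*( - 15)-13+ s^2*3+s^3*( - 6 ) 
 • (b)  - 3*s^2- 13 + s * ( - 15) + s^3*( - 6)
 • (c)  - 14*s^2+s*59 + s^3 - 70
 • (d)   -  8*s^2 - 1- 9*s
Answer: a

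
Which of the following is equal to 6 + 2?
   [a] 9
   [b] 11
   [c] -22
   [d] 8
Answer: d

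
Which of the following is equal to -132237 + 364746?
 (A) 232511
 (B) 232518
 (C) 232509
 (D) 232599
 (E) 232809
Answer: C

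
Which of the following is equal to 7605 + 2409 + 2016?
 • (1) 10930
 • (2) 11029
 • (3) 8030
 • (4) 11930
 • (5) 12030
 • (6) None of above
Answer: 5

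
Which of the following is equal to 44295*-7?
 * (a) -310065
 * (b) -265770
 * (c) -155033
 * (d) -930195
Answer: a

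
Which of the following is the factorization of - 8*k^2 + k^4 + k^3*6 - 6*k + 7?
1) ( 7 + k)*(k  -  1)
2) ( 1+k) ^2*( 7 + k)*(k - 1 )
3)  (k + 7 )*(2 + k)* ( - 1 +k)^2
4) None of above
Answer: 4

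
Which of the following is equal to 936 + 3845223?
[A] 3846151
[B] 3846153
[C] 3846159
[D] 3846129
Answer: C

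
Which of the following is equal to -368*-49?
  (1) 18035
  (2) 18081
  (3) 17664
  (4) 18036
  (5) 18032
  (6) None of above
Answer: 5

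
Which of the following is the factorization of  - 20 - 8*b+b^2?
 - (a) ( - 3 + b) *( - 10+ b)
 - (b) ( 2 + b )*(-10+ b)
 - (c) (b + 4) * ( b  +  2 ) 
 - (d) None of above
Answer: b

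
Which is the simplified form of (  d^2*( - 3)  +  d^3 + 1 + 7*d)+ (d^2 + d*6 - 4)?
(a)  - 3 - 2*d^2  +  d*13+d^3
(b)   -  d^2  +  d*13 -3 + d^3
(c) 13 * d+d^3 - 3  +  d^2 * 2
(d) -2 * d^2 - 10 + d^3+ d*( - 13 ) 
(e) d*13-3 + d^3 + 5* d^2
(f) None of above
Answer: a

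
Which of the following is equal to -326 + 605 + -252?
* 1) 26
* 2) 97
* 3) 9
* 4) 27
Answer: 4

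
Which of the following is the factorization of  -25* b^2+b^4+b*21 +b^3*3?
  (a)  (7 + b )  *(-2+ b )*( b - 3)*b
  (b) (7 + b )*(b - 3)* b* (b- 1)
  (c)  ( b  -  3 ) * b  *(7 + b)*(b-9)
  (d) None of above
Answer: b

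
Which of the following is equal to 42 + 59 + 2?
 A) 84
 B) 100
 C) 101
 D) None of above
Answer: D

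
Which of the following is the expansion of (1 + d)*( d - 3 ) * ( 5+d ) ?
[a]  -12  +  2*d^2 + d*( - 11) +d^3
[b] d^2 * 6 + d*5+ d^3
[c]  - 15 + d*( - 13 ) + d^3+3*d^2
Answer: c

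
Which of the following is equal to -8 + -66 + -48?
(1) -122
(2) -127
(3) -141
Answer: 1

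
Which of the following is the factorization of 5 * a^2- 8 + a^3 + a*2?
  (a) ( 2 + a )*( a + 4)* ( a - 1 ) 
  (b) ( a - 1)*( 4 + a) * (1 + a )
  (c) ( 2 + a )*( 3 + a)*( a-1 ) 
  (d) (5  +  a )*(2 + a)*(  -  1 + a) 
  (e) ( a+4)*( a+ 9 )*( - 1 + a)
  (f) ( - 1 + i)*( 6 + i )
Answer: a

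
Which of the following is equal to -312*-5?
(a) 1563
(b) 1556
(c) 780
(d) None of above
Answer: d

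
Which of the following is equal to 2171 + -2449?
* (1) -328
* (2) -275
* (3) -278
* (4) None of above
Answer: 3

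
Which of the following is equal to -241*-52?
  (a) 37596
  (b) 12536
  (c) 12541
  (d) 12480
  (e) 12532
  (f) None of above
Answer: e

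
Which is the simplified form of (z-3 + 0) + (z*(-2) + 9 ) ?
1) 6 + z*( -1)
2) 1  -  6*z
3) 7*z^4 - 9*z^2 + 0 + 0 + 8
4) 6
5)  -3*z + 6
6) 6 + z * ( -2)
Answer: 1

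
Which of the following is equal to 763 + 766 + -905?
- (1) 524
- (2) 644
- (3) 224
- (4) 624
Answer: 4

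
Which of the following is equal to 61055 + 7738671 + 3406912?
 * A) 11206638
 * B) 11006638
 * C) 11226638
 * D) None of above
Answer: A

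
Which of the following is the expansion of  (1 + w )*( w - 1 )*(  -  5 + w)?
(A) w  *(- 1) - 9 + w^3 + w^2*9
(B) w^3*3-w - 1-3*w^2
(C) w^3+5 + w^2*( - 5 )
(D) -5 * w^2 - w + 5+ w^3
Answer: D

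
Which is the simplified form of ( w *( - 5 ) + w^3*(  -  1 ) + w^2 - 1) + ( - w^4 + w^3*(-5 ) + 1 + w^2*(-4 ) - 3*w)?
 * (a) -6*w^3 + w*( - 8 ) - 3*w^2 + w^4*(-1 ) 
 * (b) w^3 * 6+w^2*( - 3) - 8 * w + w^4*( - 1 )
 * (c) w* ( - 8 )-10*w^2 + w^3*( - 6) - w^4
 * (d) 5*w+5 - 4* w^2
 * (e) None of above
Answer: a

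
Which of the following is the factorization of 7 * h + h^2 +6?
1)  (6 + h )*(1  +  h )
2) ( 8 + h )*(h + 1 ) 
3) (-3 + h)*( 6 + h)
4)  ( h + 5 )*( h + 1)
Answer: 1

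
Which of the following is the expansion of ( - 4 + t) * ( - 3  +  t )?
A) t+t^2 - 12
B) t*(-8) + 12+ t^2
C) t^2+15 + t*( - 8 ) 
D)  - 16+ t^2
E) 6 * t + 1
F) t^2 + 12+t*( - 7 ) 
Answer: F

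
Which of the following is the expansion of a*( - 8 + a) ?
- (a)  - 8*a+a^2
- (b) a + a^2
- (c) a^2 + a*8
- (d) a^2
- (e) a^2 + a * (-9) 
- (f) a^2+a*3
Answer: a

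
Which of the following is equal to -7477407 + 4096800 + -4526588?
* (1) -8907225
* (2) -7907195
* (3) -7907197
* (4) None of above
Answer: 2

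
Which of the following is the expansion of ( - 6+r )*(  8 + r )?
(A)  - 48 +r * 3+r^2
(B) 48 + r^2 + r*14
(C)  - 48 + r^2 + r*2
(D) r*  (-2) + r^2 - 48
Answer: C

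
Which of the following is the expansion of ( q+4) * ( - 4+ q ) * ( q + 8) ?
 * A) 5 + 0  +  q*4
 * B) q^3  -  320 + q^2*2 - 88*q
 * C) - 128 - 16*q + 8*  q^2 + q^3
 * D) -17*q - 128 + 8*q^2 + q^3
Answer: C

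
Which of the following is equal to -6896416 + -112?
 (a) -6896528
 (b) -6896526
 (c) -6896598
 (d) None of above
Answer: a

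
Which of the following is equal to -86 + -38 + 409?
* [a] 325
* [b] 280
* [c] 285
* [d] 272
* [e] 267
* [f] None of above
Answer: c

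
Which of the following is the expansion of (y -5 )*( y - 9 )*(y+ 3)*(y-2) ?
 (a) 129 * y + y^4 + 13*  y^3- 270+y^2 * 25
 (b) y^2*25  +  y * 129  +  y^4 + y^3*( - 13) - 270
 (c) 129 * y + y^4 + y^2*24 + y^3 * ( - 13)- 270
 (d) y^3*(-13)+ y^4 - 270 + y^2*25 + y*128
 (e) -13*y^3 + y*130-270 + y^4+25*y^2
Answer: b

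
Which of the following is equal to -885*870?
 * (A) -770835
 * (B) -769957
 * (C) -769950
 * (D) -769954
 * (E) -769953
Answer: C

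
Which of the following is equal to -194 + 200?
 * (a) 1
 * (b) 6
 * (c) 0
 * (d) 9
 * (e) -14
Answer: b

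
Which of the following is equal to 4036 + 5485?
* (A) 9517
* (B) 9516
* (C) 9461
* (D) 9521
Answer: D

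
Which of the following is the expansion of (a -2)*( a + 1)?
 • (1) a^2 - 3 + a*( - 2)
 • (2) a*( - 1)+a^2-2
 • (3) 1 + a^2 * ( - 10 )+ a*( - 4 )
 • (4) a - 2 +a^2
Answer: 2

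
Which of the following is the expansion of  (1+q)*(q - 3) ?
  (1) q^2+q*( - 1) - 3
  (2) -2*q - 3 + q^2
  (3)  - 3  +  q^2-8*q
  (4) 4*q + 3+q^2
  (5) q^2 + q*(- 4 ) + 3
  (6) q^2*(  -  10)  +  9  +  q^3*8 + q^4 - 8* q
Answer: 2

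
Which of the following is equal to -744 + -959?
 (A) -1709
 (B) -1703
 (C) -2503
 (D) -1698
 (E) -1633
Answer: B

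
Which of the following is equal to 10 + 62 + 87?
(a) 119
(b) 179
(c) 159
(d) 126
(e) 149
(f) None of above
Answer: c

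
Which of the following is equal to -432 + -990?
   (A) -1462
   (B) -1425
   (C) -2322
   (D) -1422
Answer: D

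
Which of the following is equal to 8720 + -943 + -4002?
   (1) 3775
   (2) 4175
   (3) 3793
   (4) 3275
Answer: 1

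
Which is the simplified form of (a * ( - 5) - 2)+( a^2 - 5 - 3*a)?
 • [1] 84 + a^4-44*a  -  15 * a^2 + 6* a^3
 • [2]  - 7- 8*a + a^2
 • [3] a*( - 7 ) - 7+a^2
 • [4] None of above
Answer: 2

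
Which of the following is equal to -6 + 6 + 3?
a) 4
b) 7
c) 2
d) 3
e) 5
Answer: d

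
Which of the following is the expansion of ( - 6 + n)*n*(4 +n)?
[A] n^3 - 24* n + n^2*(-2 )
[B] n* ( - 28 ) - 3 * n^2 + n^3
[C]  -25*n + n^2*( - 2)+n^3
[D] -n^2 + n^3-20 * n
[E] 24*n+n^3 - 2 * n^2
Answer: A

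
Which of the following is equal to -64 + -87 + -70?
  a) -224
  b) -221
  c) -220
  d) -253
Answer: b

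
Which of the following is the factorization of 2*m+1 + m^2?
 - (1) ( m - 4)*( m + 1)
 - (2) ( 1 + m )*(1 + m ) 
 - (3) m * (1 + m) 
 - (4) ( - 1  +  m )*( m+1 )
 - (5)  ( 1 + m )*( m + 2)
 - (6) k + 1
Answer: 2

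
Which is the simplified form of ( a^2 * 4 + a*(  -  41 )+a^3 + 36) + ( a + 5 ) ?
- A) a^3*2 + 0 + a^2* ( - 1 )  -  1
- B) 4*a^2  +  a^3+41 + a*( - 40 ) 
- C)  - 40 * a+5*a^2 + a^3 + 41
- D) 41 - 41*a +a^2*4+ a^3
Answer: B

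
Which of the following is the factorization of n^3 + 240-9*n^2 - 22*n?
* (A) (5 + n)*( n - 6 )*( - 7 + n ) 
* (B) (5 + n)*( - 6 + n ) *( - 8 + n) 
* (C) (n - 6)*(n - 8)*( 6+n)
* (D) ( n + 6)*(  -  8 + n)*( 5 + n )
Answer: B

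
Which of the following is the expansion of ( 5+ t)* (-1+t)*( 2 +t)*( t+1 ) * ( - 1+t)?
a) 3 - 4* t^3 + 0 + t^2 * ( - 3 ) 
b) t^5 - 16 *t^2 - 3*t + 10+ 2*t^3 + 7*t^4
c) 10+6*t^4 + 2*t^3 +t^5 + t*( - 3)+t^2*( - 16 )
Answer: c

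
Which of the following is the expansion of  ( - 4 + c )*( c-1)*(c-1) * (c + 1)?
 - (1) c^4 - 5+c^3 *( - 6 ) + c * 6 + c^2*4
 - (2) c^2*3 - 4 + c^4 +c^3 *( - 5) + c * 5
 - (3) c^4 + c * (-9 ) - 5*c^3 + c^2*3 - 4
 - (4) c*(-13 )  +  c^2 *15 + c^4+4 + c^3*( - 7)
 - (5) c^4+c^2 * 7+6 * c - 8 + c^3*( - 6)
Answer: 2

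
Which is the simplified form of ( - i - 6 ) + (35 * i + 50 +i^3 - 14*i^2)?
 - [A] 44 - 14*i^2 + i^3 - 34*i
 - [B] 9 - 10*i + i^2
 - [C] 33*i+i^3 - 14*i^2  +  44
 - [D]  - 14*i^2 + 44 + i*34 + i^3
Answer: D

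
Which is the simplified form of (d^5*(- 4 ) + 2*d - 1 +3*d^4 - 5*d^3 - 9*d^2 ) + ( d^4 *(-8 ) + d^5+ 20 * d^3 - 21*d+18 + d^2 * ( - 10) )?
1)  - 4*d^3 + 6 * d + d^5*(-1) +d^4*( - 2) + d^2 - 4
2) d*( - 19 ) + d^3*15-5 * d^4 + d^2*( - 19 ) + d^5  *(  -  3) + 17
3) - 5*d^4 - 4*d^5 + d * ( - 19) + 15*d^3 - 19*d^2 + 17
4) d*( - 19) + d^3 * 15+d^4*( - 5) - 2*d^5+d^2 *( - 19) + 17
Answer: 2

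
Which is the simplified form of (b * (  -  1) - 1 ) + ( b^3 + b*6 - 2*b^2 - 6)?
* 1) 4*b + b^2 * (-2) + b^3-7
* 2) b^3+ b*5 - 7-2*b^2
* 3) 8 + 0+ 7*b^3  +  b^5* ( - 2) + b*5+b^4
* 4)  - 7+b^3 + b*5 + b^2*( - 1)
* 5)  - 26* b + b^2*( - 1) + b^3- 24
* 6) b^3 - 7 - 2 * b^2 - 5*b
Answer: 2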